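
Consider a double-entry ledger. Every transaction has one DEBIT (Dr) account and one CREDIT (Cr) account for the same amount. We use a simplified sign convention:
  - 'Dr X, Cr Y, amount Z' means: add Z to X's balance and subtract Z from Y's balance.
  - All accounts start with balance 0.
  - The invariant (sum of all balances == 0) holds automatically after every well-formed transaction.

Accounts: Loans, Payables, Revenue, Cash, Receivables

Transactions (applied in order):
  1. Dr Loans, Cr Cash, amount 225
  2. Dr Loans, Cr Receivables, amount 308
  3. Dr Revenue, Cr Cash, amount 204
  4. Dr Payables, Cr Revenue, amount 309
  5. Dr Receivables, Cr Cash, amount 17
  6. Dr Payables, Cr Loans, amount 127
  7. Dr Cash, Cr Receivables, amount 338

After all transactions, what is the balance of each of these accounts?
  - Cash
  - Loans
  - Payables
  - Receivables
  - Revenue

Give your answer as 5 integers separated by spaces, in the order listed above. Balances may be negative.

After txn 1 (Dr Loans, Cr Cash, amount 225): Cash=-225 Loans=225
After txn 2 (Dr Loans, Cr Receivables, amount 308): Cash=-225 Loans=533 Receivables=-308
After txn 3 (Dr Revenue, Cr Cash, amount 204): Cash=-429 Loans=533 Receivables=-308 Revenue=204
After txn 4 (Dr Payables, Cr Revenue, amount 309): Cash=-429 Loans=533 Payables=309 Receivables=-308 Revenue=-105
After txn 5 (Dr Receivables, Cr Cash, amount 17): Cash=-446 Loans=533 Payables=309 Receivables=-291 Revenue=-105
After txn 6 (Dr Payables, Cr Loans, amount 127): Cash=-446 Loans=406 Payables=436 Receivables=-291 Revenue=-105
After txn 7 (Dr Cash, Cr Receivables, amount 338): Cash=-108 Loans=406 Payables=436 Receivables=-629 Revenue=-105

Answer: -108 406 436 -629 -105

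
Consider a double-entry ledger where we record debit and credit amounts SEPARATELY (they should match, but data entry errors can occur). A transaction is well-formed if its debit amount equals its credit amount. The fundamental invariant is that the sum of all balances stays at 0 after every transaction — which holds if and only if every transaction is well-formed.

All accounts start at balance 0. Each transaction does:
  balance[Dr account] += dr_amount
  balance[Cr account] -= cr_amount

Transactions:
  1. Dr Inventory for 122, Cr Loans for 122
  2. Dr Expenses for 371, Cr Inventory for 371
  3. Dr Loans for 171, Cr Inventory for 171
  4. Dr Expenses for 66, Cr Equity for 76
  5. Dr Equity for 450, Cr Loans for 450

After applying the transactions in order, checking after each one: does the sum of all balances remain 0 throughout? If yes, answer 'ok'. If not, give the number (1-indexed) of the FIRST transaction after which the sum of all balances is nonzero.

After txn 1: dr=122 cr=122 sum_balances=0
After txn 2: dr=371 cr=371 sum_balances=0
After txn 3: dr=171 cr=171 sum_balances=0
After txn 4: dr=66 cr=76 sum_balances=-10
After txn 5: dr=450 cr=450 sum_balances=-10

Answer: 4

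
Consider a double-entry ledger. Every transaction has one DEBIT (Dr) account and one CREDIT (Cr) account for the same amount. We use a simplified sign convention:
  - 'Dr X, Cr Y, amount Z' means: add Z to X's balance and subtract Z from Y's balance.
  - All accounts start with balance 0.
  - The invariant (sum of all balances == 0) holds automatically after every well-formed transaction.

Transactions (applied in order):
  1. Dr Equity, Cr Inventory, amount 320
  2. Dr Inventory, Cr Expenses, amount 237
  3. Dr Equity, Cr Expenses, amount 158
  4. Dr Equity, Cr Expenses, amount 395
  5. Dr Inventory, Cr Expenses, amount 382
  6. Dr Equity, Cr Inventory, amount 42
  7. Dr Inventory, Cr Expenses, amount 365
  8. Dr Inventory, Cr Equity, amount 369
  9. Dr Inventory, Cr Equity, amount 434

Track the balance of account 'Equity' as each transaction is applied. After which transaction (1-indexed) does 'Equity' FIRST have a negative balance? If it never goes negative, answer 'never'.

Answer: never

Derivation:
After txn 1: Equity=320
After txn 2: Equity=320
After txn 3: Equity=478
After txn 4: Equity=873
After txn 5: Equity=873
After txn 6: Equity=915
After txn 7: Equity=915
After txn 8: Equity=546
After txn 9: Equity=112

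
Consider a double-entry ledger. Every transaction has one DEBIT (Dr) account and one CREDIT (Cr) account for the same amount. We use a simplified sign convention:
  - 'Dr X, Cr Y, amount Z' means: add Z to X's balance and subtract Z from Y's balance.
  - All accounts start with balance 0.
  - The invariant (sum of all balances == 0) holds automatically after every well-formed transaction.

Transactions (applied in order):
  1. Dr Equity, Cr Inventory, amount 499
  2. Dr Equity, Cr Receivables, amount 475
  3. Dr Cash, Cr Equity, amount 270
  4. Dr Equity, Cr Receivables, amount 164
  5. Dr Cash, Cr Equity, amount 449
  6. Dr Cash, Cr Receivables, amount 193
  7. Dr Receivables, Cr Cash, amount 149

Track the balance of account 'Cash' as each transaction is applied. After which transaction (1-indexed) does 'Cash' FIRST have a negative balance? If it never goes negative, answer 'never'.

Answer: never

Derivation:
After txn 1: Cash=0
After txn 2: Cash=0
After txn 3: Cash=270
After txn 4: Cash=270
After txn 5: Cash=719
After txn 6: Cash=912
After txn 7: Cash=763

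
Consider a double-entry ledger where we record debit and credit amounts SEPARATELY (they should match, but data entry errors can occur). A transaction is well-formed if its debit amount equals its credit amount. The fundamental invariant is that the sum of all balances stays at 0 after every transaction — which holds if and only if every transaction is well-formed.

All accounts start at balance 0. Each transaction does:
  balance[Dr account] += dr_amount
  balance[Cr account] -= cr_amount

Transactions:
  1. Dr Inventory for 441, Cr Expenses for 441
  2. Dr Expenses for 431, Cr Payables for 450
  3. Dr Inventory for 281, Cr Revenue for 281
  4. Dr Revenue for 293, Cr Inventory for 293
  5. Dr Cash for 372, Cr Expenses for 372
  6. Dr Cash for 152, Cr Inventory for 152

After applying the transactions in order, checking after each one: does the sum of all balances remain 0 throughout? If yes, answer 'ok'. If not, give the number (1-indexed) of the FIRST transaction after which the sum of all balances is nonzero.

After txn 1: dr=441 cr=441 sum_balances=0
After txn 2: dr=431 cr=450 sum_balances=-19
After txn 3: dr=281 cr=281 sum_balances=-19
After txn 4: dr=293 cr=293 sum_balances=-19
After txn 5: dr=372 cr=372 sum_balances=-19
After txn 6: dr=152 cr=152 sum_balances=-19

Answer: 2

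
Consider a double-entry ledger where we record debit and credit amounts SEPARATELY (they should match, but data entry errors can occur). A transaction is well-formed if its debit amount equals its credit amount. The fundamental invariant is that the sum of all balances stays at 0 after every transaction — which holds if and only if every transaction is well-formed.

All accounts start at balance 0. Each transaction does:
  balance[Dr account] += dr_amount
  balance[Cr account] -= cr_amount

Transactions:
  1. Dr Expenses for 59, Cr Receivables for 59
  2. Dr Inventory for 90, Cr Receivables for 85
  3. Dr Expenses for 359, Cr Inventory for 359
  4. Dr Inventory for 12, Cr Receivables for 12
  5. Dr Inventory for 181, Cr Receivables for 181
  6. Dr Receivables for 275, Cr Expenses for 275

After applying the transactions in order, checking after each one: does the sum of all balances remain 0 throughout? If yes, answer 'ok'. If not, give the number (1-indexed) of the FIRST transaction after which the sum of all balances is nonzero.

After txn 1: dr=59 cr=59 sum_balances=0
After txn 2: dr=90 cr=85 sum_balances=5
After txn 3: dr=359 cr=359 sum_balances=5
After txn 4: dr=12 cr=12 sum_balances=5
After txn 5: dr=181 cr=181 sum_balances=5
After txn 6: dr=275 cr=275 sum_balances=5

Answer: 2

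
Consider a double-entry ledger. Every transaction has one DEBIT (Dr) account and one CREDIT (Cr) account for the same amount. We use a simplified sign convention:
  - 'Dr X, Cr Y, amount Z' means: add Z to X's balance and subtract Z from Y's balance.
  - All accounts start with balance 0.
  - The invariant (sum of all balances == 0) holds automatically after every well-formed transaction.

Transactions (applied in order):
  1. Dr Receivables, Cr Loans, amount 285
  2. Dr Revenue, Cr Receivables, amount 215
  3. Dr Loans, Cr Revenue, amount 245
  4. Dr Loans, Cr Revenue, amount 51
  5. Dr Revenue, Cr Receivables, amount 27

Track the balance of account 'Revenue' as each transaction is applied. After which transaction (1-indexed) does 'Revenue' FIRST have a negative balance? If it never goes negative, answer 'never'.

After txn 1: Revenue=0
After txn 2: Revenue=215
After txn 3: Revenue=-30

Answer: 3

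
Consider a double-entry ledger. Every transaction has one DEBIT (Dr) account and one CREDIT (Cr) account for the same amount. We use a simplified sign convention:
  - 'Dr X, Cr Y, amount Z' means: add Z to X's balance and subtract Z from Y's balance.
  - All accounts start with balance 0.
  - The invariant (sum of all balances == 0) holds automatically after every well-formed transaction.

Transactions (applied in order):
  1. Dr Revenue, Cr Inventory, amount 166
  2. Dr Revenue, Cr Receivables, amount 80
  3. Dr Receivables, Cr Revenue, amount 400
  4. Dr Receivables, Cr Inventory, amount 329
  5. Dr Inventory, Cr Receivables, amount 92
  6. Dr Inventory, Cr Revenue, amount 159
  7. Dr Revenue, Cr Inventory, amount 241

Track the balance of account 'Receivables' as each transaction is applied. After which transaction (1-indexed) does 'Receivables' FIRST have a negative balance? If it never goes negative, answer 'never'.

After txn 1: Receivables=0
After txn 2: Receivables=-80

Answer: 2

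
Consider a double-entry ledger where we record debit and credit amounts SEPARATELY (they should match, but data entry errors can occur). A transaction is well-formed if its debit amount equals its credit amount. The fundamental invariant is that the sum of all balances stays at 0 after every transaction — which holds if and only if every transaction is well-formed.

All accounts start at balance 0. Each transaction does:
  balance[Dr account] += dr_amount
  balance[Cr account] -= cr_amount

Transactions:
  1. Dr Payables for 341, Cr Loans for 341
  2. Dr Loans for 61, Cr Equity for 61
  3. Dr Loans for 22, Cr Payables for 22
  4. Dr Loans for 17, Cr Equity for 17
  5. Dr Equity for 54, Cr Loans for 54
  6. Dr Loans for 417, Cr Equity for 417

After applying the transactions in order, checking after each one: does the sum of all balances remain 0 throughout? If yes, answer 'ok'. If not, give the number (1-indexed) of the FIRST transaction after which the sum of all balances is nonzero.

Answer: ok

Derivation:
After txn 1: dr=341 cr=341 sum_balances=0
After txn 2: dr=61 cr=61 sum_balances=0
After txn 3: dr=22 cr=22 sum_balances=0
After txn 4: dr=17 cr=17 sum_balances=0
After txn 5: dr=54 cr=54 sum_balances=0
After txn 6: dr=417 cr=417 sum_balances=0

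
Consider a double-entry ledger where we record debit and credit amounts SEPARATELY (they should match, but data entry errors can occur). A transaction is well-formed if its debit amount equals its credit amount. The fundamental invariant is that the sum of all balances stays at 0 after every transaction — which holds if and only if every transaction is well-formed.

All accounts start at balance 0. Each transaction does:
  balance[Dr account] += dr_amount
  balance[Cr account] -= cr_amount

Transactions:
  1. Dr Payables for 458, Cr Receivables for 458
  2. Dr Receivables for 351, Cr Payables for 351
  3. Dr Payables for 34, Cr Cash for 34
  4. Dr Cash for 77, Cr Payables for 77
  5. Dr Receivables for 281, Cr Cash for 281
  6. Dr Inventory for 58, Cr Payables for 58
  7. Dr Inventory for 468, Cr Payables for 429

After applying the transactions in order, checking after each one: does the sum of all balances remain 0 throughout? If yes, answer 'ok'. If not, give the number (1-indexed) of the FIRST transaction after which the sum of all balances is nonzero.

Answer: 7

Derivation:
After txn 1: dr=458 cr=458 sum_balances=0
After txn 2: dr=351 cr=351 sum_balances=0
After txn 3: dr=34 cr=34 sum_balances=0
After txn 4: dr=77 cr=77 sum_balances=0
After txn 5: dr=281 cr=281 sum_balances=0
After txn 6: dr=58 cr=58 sum_balances=0
After txn 7: dr=468 cr=429 sum_balances=39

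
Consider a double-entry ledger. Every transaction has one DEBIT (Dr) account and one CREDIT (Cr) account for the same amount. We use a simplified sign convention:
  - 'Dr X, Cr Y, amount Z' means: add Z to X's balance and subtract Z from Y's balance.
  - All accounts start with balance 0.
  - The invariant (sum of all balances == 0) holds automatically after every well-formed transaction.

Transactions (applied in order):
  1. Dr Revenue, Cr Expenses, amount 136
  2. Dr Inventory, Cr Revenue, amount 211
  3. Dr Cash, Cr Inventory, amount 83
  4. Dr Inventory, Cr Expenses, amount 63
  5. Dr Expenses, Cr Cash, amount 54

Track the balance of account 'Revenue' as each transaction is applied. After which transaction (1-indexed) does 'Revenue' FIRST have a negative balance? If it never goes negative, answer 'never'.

After txn 1: Revenue=136
After txn 2: Revenue=-75

Answer: 2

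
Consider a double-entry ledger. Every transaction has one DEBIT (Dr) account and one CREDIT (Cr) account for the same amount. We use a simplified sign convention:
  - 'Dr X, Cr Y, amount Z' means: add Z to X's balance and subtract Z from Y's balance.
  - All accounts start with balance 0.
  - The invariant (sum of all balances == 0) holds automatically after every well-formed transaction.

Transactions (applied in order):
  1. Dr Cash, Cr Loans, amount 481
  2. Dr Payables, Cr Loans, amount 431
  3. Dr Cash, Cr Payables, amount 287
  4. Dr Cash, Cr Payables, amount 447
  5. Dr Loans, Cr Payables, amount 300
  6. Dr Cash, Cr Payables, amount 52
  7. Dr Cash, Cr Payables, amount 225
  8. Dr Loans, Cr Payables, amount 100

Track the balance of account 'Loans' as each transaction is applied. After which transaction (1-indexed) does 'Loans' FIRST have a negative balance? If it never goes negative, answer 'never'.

Answer: 1

Derivation:
After txn 1: Loans=-481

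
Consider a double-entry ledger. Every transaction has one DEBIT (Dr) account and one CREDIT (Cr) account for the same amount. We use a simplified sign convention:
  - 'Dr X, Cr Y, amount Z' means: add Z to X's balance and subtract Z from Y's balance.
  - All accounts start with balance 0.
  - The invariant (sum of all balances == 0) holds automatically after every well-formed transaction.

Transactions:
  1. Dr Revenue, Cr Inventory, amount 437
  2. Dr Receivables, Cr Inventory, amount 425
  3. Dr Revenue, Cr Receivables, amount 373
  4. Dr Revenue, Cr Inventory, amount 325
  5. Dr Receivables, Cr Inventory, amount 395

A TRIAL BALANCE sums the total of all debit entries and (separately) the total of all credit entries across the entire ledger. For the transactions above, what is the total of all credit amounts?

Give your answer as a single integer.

Txn 1: credit+=437
Txn 2: credit+=425
Txn 3: credit+=373
Txn 4: credit+=325
Txn 5: credit+=395
Total credits = 1955

Answer: 1955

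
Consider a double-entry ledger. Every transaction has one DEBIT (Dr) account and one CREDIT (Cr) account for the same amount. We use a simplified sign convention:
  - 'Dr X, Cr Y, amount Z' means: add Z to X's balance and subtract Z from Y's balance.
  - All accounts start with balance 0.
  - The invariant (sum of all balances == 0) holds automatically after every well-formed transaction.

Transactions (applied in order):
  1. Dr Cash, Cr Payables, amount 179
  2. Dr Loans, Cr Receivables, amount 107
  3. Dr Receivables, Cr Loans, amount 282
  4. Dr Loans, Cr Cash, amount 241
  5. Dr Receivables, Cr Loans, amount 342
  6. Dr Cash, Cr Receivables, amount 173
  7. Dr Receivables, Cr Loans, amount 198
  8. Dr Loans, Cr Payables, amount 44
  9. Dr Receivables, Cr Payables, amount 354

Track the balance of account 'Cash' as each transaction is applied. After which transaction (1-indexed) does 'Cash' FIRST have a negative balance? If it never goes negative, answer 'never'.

Answer: 4

Derivation:
After txn 1: Cash=179
After txn 2: Cash=179
After txn 3: Cash=179
After txn 4: Cash=-62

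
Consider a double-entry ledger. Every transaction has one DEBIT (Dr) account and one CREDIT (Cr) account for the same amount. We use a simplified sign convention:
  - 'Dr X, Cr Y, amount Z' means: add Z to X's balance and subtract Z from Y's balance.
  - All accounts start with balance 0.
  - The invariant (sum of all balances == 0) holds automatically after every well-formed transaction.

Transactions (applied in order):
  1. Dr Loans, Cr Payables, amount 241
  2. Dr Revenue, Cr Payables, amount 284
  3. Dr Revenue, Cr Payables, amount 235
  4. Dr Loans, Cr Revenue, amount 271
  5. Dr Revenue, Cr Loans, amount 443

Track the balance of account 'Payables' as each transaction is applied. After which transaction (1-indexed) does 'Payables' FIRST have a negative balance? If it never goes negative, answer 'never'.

After txn 1: Payables=-241

Answer: 1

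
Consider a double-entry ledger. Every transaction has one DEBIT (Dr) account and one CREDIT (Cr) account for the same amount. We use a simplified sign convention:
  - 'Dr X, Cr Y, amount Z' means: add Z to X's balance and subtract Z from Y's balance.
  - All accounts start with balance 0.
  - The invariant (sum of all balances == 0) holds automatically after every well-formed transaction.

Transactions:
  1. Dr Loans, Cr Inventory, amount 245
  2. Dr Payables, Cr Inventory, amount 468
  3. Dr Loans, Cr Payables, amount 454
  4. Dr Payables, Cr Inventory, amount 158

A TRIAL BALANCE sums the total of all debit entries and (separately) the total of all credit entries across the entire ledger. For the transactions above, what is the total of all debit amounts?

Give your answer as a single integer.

Answer: 1325

Derivation:
Txn 1: debit+=245
Txn 2: debit+=468
Txn 3: debit+=454
Txn 4: debit+=158
Total debits = 1325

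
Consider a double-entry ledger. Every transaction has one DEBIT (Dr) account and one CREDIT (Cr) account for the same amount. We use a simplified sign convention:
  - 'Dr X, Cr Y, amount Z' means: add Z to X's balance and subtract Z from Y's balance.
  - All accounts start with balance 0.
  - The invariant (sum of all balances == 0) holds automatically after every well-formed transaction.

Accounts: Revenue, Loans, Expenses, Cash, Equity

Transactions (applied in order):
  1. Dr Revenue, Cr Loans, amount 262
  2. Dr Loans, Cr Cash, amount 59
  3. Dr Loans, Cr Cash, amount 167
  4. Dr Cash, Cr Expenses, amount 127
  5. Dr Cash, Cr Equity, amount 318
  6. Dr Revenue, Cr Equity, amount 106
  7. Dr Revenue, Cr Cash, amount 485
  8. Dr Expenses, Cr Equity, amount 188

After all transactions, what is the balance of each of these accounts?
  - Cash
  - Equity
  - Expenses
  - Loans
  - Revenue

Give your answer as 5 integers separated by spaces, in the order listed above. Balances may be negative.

After txn 1 (Dr Revenue, Cr Loans, amount 262): Loans=-262 Revenue=262
After txn 2 (Dr Loans, Cr Cash, amount 59): Cash=-59 Loans=-203 Revenue=262
After txn 3 (Dr Loans, Cr Cash, amount 167): Cash=-226 Loans=-36 Revenue=262
After txn 4 (Dr Cash, Cr Expenses, amount 127): Cash=-99 Expenses=-127 Loans=-36 Revenue=262
After txn 5 (Dr Cash, Cr Equity, amount 318): Cash=219 Equity=-318 Expenses=-127 Loans=-36 Revenue=262
After txn 6 (Dr Revenue, Cr Equity, amount 106): Cash=219 Equity=-424 Expenses=-127 Loans=-36 Revenue=368
After txn 7 (Dr Revenue, Cr Cash, amount 485): Cash=-266 Equity=-424 Expenses=-127 Loans=-36 Revenue=853
After txn 8 (Dr Expenses, Cr Equity, amount 188): Cash=-266 Equity=-612 Expenses=61 Loans=-36 Revenue=853

Answer: -266 -612 61 -36 853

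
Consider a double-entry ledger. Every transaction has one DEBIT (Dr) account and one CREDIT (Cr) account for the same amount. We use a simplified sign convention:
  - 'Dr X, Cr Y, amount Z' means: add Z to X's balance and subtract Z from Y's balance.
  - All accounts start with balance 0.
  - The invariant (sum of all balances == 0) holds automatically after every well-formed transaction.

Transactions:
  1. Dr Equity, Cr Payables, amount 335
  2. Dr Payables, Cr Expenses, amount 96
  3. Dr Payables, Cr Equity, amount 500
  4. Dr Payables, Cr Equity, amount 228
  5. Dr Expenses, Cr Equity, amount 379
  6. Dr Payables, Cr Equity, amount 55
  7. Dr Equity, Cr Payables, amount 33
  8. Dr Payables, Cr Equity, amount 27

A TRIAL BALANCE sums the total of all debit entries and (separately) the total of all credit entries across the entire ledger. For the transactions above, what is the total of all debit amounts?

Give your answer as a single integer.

Answer: 1653

Derivation:
Txn 1: debit+=335
Txn 2: debit+=96
Txn 3: debit+=500
Txn 4: debit+=228
Txn 5: debit+=379
Txn 6: debit+=55
Txn 7: debit+=33
Txn 8: debit+=27
Total debits = 1653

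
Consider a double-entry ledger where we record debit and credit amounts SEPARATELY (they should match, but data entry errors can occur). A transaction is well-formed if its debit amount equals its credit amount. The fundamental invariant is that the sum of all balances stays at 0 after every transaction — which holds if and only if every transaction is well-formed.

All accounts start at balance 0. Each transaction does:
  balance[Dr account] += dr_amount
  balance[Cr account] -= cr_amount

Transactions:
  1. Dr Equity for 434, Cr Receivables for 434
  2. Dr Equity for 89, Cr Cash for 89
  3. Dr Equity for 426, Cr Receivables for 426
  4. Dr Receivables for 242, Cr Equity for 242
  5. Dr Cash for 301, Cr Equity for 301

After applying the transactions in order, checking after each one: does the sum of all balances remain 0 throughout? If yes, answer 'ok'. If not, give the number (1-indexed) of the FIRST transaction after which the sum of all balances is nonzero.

Answer: ok

Derivation:
After txn 1: dr=434 cr=434 sum_balances=0
After txn 2: dr=89 cr=89 sum_balances=0
After txn 3: dr=426 cr=426 sum_balances=0
After txn 4: dr=242 cr=242 sum_balances=0
After txn 5: dr=301 cr=301 sum_balances=0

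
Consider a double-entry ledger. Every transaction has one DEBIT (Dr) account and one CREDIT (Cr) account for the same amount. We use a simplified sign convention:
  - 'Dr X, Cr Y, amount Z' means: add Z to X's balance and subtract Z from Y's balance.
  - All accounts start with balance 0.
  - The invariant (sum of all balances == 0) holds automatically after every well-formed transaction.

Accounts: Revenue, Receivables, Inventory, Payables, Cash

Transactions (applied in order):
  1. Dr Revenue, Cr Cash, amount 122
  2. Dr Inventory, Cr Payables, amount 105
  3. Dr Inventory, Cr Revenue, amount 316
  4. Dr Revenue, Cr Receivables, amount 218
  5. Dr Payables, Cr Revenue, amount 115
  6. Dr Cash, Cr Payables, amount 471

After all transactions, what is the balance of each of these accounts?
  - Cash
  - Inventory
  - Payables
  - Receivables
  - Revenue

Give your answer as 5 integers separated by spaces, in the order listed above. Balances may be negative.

Answer: 349 421 -461 -218 -91

Derivation:
After txn 1 (Dr Revenue, Cr Cash, amount 122): Cash=-122 Revenue=122
After txn 2 (Dr Inventory, Cr Payables, amount 105): Cash=-122 Inventory=105 Payables=-105 Revenue=122
After txn 3 (Dr Inventory, Cr Revenue, amount 316): Cash=-122 Inventory=421 Payables=-105 Revenue=-194
After txn 4 (Dr Revenue, Cr Receivables, amount 218): Cash=-122 Inventory=421 Payables=-105 Receivables=-218 Revenue=24
After txn 5 (Dr Payables, Cr Revenue, amount 115): Cash=-122 Inventory=421 Payables=10 Receivables=-218 Revenue=-91
After txn 6 (Dr Cash, Cr Payables, amount 471): Cash=349 Inventory=421 Payables=-461 Receivables=-218 Revenue=-91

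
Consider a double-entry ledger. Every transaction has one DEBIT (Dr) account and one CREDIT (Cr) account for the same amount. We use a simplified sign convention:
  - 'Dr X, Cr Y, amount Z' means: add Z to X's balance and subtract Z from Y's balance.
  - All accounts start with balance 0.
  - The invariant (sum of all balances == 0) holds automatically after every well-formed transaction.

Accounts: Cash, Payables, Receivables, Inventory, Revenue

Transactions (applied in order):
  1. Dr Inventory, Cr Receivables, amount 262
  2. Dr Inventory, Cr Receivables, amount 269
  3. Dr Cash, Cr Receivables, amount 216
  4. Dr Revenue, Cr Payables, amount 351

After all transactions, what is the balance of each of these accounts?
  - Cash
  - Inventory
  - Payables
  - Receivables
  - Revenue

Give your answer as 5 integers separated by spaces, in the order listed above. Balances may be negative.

After txn 1 (Dr Inventory, Cr Receivables, amount 262): Inventory=262 Receivables=-262
After txn 2 (Dr Inventory, Cr Receivables, amount 269): Inventory=531 Receivables=-531
After txn 3 (Dr Cash, Cr Receivables, amount 216): Cash=216 Inventory=531 Receivables=-747
After txn 4 (Dr Revenue, Cr Payables, amount 351): Cash=216 Inventory=531 Payables=-351 Receivables=-747 Revenue=351

Answer: 216 531 -351 -747 351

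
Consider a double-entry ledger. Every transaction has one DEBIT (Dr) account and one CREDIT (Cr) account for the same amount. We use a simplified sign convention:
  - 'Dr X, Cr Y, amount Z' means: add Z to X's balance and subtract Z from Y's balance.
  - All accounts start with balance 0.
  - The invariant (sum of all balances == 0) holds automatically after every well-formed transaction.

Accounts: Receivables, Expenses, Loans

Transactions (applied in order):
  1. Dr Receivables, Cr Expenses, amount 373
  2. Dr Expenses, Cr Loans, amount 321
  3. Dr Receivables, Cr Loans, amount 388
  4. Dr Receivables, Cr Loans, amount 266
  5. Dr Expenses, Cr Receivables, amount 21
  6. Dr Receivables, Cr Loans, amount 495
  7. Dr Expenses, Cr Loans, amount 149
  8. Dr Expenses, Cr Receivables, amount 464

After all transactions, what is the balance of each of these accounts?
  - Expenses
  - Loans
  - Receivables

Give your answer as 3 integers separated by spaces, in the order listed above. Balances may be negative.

Answer: 582 -1619 1037

Derivation:
After txn 1 (Dr Receivables, Cr Expenses, amount 373): Expenses=-373 Receivables=373
After txn 2 (Dr Expenses, Cr Loans, amount 321): Expenses=-52 Loans=-321 Receivables=373
After txn 3 (Dr Receivables, Cr Loans, amount 388): Expenses=-52 Loans=-709 Receivables=761
After txn 4 (Dr Receivables, Cr Loans, amount 266): Expenses=-52 Loans=-975 Receivables=1027
After txn 5 (Dr Expenses, Cr Receivables, amount 21): Expenses=-31 Loans=-975 Receivables=1006
After txn 6 (Dr Receivables, Cr Loans, amount 495): Expenses=-31 Loans=-1470 Receivables=1501
After txn 7 (Dr Expenses, Cr Loans, amount 149): Expenses=118 Loans=-1619 Receivables=1501
After txn 8 (Dr Expenses, Cr Receivables, amount 464): Expenses=582 Loans=-1619 Receivables=1037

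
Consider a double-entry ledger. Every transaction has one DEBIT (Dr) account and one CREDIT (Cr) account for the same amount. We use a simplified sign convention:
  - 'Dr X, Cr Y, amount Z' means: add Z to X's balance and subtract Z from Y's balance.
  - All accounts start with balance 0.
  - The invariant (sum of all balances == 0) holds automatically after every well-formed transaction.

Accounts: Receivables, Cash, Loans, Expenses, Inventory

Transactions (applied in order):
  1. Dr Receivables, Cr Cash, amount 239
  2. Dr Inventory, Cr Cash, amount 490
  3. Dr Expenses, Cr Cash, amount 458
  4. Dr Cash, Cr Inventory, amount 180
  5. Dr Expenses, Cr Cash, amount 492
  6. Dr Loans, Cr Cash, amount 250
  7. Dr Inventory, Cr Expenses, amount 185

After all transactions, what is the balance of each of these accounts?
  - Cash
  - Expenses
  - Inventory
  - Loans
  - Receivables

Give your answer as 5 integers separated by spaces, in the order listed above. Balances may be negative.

After txn 1 (Dr Receivables, Cr Cash, amount 239): Cash=-239 Receivables=239
After txn 2 (Dr Inventory, Cr Cash, amount 490): Cash=-729 Inventory=490 Receivables=239
After txn 3 (Dr Expenses, Cr Cash, amount 458): Cash=-1187 Expenses=458 Inventory=490 Receivables=239
After txn 4 (Dr Cash, Cr Inventory, amount 180): Cash=-1007 Expenses=458 Inventory=310 Receivables=239
After txn 5 (Dr Expenses, Cr Cash, amount 492): Cash=-1499 Expenses=950 Inventory=310 Receivables=239
After txn 6 (Dr Loans, Cr Cash, amount 250): Cash=-1749 Expenses=950 Inventory=310 Loans=250 Receivables=239
After txn 7 (Dr Inventory, Cr Expenses, amount 185): Cash=-1749 Expenses=765 Inventory=495 Loans=250 Receivables=239

Answer: -1749 765 495 250 239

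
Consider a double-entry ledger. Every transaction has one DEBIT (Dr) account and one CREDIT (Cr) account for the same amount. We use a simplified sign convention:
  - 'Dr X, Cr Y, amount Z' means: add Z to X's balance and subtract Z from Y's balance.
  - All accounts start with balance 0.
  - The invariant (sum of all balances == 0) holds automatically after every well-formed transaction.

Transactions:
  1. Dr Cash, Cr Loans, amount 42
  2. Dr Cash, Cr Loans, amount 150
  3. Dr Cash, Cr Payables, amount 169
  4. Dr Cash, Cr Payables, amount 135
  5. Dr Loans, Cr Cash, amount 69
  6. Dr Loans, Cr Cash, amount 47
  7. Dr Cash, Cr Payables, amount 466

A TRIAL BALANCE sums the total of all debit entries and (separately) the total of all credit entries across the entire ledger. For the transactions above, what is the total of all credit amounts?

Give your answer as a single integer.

Txn 1: credit+=42
Txn 2: credit+=150
Txn 3: credit+=169
Txn 4: credit+=135
Txn 5: credit+=69
Txn 6: credit+=47
Txn 7: credit+=466
Total credits = 1078

Answer: 1078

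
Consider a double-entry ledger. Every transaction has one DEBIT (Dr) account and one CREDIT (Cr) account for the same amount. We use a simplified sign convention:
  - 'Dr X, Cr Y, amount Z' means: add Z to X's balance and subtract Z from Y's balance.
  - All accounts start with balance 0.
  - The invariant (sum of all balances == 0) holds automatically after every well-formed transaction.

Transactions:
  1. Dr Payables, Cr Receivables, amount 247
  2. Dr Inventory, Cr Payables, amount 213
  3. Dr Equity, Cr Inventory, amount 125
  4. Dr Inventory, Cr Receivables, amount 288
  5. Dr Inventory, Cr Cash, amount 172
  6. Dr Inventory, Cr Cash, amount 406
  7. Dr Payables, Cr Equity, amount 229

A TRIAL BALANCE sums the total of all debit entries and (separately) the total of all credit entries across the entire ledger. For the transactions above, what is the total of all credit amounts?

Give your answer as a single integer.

Answer: 1680

Derivation:
Txn 1: credit+=247
Txn 2: credit+=213
Txn 3: credit+=125
Txn 4: credit+=288
Txn 5: credit+=172
Txn 6: credit+=406
Txn 7: credit+=229
Total credits = 1680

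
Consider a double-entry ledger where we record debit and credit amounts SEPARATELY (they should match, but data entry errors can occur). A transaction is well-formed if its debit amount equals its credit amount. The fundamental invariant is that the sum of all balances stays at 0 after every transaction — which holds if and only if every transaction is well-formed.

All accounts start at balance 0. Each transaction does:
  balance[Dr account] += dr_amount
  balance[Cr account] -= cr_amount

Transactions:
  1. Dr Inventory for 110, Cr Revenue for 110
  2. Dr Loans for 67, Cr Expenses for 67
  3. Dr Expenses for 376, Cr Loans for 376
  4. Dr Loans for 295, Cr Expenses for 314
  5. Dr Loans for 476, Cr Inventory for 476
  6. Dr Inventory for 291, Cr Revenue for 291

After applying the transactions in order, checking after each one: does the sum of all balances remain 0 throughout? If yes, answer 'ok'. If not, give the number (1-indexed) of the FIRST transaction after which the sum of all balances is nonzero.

Answer: 4

Derivation:
After txn 1: dr=110 cr=110 sum_balances=0
After txn 2: dr=67 cr=67 sum_balances=0
After txn 3: dr=376 cr=376 sum_balances=0
After txn 4: dr=295 cr=314 sum_balances=-19
After txn 5: dr=476 cr=476 sum_balances=-19
After txn 6: dr=291 cr=291 sum_balances=-19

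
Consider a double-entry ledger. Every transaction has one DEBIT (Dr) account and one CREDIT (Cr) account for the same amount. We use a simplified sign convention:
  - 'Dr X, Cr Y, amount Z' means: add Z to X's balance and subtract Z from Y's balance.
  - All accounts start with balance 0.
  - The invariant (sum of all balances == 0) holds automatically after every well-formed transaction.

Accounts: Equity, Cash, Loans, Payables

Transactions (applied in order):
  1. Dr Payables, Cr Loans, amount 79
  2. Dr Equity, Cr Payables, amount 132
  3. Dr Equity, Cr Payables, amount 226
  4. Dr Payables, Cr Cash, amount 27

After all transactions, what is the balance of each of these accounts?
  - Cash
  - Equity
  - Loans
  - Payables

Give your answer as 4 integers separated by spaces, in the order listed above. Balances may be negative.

After txn 1 (Dr Payables, Cr Loans, amount 79): Loans=-79 Payables=79
After txn 2 (Dr Equity, Cr Payables, amount 132): Equity=132 Loans=-79 Payables=-53
After txn 3 (Dr Equity, Cr Payables, amount 226): Equity=358 Loans=-79 Payables=-279
After txn 4 (Dr Payables, Cr Cash, amount 27): Cash=-27 Equity=358 Loans=-79 Payables=-252

Answer: -27 358 -79 -252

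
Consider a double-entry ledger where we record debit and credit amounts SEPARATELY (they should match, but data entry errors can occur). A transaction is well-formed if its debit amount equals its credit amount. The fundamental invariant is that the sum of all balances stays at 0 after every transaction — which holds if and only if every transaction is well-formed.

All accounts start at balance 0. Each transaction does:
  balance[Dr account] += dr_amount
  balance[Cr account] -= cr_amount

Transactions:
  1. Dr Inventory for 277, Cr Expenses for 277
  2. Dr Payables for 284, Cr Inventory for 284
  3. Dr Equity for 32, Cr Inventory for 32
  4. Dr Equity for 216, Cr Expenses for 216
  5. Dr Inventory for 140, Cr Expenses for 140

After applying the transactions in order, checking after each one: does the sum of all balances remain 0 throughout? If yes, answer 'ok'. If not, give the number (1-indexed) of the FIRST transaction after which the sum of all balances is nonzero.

After txn 1: dr=277 cr=277 sum_balances=0
After txn 2: dr=284 cr=284 sum_balances=0
After txn 3: dr=32 cr=32 sum_balances=0
After txn 4: dr=216 cr=216 sum_balances=0
After txn 5: dr=140 cr=140 sum_balances=0

Answer: ok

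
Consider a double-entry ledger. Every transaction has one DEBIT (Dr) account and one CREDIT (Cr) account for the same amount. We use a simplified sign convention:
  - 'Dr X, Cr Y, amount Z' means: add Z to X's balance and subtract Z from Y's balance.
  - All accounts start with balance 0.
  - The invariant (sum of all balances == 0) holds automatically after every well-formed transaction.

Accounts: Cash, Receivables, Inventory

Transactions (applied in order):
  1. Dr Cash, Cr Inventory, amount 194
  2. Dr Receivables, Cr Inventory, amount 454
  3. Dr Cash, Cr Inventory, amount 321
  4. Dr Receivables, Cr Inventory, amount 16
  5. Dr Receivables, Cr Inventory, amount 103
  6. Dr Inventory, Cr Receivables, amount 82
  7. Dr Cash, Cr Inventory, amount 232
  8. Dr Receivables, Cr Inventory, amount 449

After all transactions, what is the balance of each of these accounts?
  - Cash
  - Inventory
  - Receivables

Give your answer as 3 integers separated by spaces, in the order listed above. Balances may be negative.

After txn 1 (Dr Cash, Cr Inventory, amount 194): Cash=194 Inventory=-194
After txn 2 (Dr Receivables, Cr Inventory, amount 454): Cash=194 Inventory=-648 Receivables=454
After txn 3 (Dr Cash, Cr Inventory, amount 321): Cash=515 Inventory=-969 Receivables=454
After txn 4 (Dr Receivables, Cr Inventory, amount 16): Cash=515 Inventory=-985 Receivables=470
After txn 5 (Dr Receivables, Cr Inventory, amount 103): Cash=515 Inventory=-1088 Receivables=573
After txn 6 (Dr Inventory, Cr Receivables, amount 82): Cash=515 Inventory=-1006 Receivables=491
After txn 7 (Dr Cash, Cr Inventory, amount 232): Cash=747 Inventory=-1238 Receivables=491
After txn 8 (Dr Receivables, Cr Inventory, amount 449): Cash=747 Inventory=-1687 Receivables=940

Answer: 747 -1687 940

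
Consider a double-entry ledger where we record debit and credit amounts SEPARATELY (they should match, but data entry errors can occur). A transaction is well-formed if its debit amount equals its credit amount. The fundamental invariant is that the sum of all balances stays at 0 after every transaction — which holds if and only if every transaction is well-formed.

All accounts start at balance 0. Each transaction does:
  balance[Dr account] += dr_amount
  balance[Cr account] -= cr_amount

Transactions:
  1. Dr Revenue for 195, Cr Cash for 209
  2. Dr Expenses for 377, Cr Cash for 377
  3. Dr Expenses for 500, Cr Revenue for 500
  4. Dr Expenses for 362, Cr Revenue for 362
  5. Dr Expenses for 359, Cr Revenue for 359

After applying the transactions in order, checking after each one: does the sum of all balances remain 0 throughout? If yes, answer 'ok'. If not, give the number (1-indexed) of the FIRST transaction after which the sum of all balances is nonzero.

After txn 1: dr=195 cr=209 sum_balances=-14
After txn 2: dr=377 cr=377 sum_balances=-14
After txn 3: dr=500 cr=500 sum_balances=-14
After txn 4: dr=362 cr=362 sum_balances=-14
After txn 5: dr=359 cr=359 sum_balances=-14

Answer: 1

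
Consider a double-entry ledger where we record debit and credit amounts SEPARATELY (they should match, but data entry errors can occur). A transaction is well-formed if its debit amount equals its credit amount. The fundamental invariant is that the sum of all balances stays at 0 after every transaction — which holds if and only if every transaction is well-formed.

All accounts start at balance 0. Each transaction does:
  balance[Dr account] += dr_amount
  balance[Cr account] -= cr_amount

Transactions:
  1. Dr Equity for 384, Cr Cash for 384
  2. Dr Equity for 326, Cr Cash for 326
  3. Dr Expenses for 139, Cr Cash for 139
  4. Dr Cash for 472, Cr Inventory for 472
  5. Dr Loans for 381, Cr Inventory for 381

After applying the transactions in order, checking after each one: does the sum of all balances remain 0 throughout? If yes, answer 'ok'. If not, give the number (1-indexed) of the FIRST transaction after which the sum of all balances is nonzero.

Answer: ok

Derivation:
After txn 1: dr=384 cr=384 sum_balances=0
After txn 2: dr=326 cr=326 sum_balances=0
After txn 3: dr=139 cr=139 sum_balances=0
After txn 4: dr=472 cr=472 sum_balances=0
After txn 5: dr=381 cr=381 sum_balances=0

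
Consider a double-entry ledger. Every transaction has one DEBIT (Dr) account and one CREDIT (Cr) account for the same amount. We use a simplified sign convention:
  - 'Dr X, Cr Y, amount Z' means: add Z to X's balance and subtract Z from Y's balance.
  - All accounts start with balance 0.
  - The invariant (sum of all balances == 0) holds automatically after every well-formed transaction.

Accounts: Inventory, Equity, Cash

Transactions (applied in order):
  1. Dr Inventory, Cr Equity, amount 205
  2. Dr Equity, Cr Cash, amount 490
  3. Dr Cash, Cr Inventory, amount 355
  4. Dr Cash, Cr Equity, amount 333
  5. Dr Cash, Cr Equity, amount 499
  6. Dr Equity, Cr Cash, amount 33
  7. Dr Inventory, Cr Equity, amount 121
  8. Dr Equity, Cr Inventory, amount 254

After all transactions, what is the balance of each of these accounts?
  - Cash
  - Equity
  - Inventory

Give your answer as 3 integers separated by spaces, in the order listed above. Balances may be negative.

After txn 1 (Dr Inventory, Cr Equity, amount 205): Equity=-205 Inventory=205
After txn 2 (Dr Equity, Cr Cash, amount 490): Cash=-490 Equity=285 Inventory=205
After txn 3 (Dr Cash, Cr Inventory, amount 355): Cash=-135 Equity=285 Inventory=-150
After txn 4 (Dr Cash, Cr Equity, amount 333): Cash=198 Equity=-48 Inventory=-150
After txn 5 (Dr Cash, Cr Equity, amount 499): Cash=697 Equity=-547 Inventory=-150
After txn 6 (Dr Equity, Cr Cash, amount 33): Cash=664 Equity=-514 Inventory=-150
After txn 7 (Dr Inventory, Cr Equity, amount 121): Cash=664 Equity=-635 Inventory=-29
After txn 8 (Dr Equity, Cr Inventory, amount 254): Cash=664 Equity=-381 Inventory=-283

Answer: 664 -381 -283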